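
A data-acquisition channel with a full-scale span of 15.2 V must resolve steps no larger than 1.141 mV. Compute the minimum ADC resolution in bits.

Number of steps required ≥ 15.2 V / 1.141 mV = 13321.65.
Need 2^N ≥ 13321.65; 2^13 = 8192, 2^14 = 16384.
Minimum N = 14.

14 bits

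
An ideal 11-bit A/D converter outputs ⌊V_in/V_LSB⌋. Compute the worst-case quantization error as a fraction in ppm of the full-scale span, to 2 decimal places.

488.28 ppm

Truncating → worst-case error = 1 LSB = V_FS/2^11, so 1e+06/2048 = 488.281 ppm of full scale.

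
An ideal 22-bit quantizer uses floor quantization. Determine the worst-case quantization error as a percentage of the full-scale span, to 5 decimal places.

Truncating → worst-case error = 1 LSB = V_FS/2^22, so 100/4194304 = 2.38419e-05 % of full scale.

0.00002 %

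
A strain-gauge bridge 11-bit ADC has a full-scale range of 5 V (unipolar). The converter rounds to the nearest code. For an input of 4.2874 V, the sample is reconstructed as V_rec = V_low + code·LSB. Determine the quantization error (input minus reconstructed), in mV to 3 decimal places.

Step size: 5 V ÷ 2^11 = 2.441 mV.
(V_in − V_low)/LSB = (4.2874 − 0)/0.00244141 = 1756.1190 → code 1756 (round).
V_rec = 0 + 1756·0.00244141 = 4.2871094 V.
Error = 4.2874 − 4.2871094 = 0.000290625 V = 0.291 mV.

0.291 mV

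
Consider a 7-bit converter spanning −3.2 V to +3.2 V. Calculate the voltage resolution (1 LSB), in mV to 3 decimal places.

Full-scale span = 6.4 V.
LSB = 6.4 / 2^7 = 6.4 / 128 = 0.05 V = 50.000 mV.

50.000 mV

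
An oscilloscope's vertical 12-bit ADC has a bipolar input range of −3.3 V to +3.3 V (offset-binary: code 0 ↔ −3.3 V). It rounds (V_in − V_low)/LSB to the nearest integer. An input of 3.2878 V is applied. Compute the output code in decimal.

code 4088

LSB = 6.6 V / 4096 = 1.611 mV.
Input sits at 4088.429 steps above V_low.
Round → code 4088.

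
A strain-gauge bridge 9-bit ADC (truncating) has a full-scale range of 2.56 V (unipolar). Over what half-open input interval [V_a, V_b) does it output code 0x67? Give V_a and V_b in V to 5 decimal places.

LSB = 2.56/2^9 = 5.000 mV.
Code 0x67 = 103 decimal.
V_a = V_low + 103·LSB = 0.515 V; V_b = V_low + 104·LSB = 0.52 V.

[0.51500 V, 0.52000 V)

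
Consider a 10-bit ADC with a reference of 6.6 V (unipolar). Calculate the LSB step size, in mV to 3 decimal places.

Full-scale span = 6.6 V.
LSB = 6.6 / 2^10 = 6.6 / 1024 = 0.00644531 V = 6.445 mV.

6.445 mV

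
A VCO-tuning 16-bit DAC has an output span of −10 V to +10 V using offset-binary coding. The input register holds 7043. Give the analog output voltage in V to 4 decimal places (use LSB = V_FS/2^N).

LSB = 20 V / 2^16 = 305.18 µV.
V_out = (−10) + 7043 × 0.000305176 V = -7.85065 V.

-7.8506 V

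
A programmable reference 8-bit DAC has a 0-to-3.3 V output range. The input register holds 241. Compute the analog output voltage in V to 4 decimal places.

LSB = 3.3 V / 2^8 = 12.891 mV.
V_out = 0 + 241 × 0.0128906 V = 3.10664 V.

3.1066 V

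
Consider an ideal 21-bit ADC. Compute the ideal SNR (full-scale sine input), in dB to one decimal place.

SNR ≈ 6.02·N + 1.76 dB = 6.02·21 + 1.76 = 128.18 dB.

128.2 dB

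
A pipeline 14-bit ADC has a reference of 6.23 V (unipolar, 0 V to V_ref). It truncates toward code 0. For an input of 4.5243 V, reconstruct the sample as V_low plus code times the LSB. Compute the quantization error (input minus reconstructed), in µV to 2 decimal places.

97.12 µV

LSB = 6.23/2^14 = 380.25 µV.
(4.5243 − 0)/0.000380249 = 11898.2554; ⌊·⌋ gives code 11898.
Code 11898 maps back to 0 + 11898×0.000380249 V = 4.5242029 V.
Error = 4.5243 − 4.5242029 = 9.71191e-05 V = 97.12 µV.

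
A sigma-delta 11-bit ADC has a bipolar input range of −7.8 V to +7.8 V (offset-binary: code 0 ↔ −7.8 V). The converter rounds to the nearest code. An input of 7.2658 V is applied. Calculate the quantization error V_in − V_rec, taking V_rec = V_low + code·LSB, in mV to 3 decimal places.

-0.997 mV

LSB = 15.6/2^11 = 7.617 mV.
(7.2658 − (−7.8))/0.00761719 = 1977.8691; round gives code 1978.
Code 1978 maps back to (−7.8) + 1978×0.00761719 V = 7.2667969 V.
V_in − V_rec = -0.000996875 V = -0.997 mV.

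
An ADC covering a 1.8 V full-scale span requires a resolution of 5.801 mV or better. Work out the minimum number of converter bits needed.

Number of steps required ≥ 1.8 V / 5.801 mV = 310.29.
Need 2^N ≥ 310.29; 2^8 = 256, 2^9 = 512.
Minimum N = 9.

9 bits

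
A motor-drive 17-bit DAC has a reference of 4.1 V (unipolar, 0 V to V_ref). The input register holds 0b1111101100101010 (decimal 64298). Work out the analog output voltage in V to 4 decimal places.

2.0113 V

LSB = 4.1 V / 2^17 = 31.28 µV.
Code 0b1111101100101010 = 64298 decimal.
V_out = 0 + 64298 × 3.12805e-05 V = 2.01127 V.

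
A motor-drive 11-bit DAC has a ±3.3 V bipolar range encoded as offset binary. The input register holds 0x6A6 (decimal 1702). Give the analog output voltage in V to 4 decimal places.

LSB = 6.6 V / 2^11 = 3.223 mV.
Code 0x6A6 = 1702 decimal.
V_out = (−3.3) + 1702 × 0.00322266 V = 2.18496 V.

2.1850 V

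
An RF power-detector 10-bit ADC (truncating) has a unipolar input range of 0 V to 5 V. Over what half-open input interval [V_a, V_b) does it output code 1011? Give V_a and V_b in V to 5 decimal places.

[4.93652 V, 4.94141 V)

LSB = 5/2^10 = 4.883 mV.
V_a = V_low + 1011·LSB = 4.93652 V; V_b = V_low + 1012·LSB = 4.94141 V.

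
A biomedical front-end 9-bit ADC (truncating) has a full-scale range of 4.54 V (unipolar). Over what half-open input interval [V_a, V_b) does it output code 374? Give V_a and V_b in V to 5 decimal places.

[3.31633 V, 3.32520 V)

LSB = 4.54/2^9 = 8.867 mV.
V_a = V_low + 374·LSB = 3.31633 V; V_b = V_low + 375·LSB = 3.3252 V.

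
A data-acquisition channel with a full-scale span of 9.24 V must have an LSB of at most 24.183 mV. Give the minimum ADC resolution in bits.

9 bits

Number of steps required ≥ 9.24 V / 24.183 mV = 382.09.
Need 2^N ≥ 382.09; 2^8 = 256, 2^9 = 512.
Minimum N = 9.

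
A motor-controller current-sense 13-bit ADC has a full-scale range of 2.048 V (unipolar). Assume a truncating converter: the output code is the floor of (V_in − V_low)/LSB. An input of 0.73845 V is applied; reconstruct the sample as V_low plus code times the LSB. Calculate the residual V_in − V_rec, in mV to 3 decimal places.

One LSB is 2.048 V / 8192 = 250.00 µV.
(0.73845 − 0)/0.00025 = 2953.8000; ⌊·⌋ gives code 2953.
Reconstructed: 0.73825 V.
Difference: 0.0002 V → 0.200 mV.

0.200 mV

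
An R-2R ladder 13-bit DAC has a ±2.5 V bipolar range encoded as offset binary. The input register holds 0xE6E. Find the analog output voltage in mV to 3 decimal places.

-245.361 mV

LSB = 5 V / 2^13 = 0.610 mV.
Code 0xE6E = 3694 decimal.
V_out = (−2.5) + 3694 × 0.000610352 V = -0.245361 V.
= -245.361 mV.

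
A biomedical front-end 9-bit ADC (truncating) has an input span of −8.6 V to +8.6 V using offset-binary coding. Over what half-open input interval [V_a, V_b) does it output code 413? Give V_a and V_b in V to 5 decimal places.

[5.27422 V, 5.30781 V)

LSB = 17.2/2^9 = 33.594 mV.
V_a = V_low + 413·LSB = 5.27422 V; V_b = V_low + 414·LSB = 5.30781 V.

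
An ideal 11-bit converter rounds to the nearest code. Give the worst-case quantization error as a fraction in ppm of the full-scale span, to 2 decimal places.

Rounding → worst-case error = ½ LSB = V_FS/2^12, so 1e+06/4096 = 244.141 ppm of full scale.

244.14 ppm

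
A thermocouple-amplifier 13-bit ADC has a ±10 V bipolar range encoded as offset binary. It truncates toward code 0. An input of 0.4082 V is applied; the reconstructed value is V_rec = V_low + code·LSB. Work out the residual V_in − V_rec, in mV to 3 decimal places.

One LSB is 20 V / 8192 = 2.441 mV.
Scaled input = 4263.1987 LSBs, so code = 4263.
Reconstructed: 0.40771484 V.
V_in − V_rec = 0.000485156 V = 0.485 mV.

0.485 mV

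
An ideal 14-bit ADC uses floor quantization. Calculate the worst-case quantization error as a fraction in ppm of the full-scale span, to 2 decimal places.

Truncating → worst-case error = 1 LSB = V_FS/2^14, so 1e+06/16384 = 61.0352 ppm of full scale.

61.04 ppm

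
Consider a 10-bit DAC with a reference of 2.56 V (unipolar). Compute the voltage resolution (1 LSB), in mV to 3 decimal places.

2.500 mV

Full-scale span = 2.56 V.
LSB = 2.56 / 2^10 = 2.56 / 1024 = 0.0025 V = 2.500 mV.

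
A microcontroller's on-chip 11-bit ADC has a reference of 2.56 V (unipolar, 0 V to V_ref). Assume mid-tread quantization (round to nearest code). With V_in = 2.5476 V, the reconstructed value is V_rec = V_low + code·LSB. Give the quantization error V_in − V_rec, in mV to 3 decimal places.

0.100 mV

One LSB is 2.56 V / 2048 = 1.250 mV.
Scaled input = 2038.0800 LSBs, so code = 2038.
Code 2038 maps back to 0 + 2038×0.00125 V = 2.5475 V.
V_in − V_rec = 0.0001 V = 0.100 mV.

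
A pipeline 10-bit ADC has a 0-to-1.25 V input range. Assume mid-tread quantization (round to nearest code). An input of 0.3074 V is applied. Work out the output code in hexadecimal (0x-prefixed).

code 0xFC (decimal 252)

Full-scale span = 1.25 V; LSB = 1.25/2^10 = 1.221 mV.
(0.3074 − 0) / 0.0012207 = 251.822 LSBs.
So the output code is 252.
In hexadecimal (0x-prefixed): 0xFC.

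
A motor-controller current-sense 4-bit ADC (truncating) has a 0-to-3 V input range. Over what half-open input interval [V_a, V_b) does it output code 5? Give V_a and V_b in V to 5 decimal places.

[0.93750 V, 1.12500 V)

LSB = 3/2^4 = 187.500 mV.
V_a = V_low + 5·LSB = 0.9375 V; V_b = V_low + 6·LSB = 1.125 V.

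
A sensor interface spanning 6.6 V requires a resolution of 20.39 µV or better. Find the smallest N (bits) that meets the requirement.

Number of steps required ≥ 6.6 V / 20.39 µV = 323688.08.
Need 2^N ≥ 323688.08; 2^18 = 262144, 2^19 = 524288.
Minimum N = 19.

19 bits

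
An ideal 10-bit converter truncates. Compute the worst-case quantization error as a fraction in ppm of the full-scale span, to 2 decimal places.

Truncating → worst-case error = 1 LSB = V_FS/2^10, so 1e+06/1024 = 976.562 ppm of full scale.

976.56 ppm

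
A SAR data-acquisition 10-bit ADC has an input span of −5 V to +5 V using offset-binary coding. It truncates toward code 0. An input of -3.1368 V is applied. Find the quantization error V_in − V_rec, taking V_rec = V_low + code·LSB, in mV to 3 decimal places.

One LSB is 10 V / 1024 = 9.766 mV.
(V_in − V_low)/LSB = (-3.1368 − (−5))/0.00976562 = 190.7917 → code 190 (floor).
Reconstructed: -3.1445312 V.
Error = -3.1368 − (−3.1445312) = 0.00773125 V = 7.731 mV.

7.731 mV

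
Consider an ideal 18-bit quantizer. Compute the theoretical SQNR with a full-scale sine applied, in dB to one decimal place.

110.1 dB

SNR ≈ 6.02·N + 1.76 dB = 6.02·18 + 1.76 = 110.12 dB.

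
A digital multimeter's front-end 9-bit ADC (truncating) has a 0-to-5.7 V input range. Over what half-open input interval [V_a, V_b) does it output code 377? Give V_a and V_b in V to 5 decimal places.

[4.19707 V, 4.20820 V)

LSB = 5.7/2^9 = 11.133 mV.
V_a = V_low + 377·LSB = 4.19707 V; V_b = V_low + 378·LSB = 4.2082 V.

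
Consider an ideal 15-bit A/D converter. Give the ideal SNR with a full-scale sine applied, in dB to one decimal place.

92.1 dB

SNR ≈ 6.02·N + 1.76 dB = 6.02·15 + 1.76 = 92.06 dB.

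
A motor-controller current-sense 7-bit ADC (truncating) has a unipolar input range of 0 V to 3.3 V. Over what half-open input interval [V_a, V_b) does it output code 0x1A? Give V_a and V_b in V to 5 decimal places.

LSB = 3.3/2^7 = 25.781 mV.
Code 0x1A = 26 decimal.
V_a = V_low + 26·LSB = 0.670312 V; V_b = V_low + 27·LSB = 0.696094 V.

[0.67031 V, 0.69609 V)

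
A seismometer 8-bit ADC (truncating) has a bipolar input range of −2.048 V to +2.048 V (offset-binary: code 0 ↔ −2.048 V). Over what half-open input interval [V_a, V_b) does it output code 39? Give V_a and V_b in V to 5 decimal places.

LSB = 4.096/2^8 = 16.000 mV.
V_a = V_low + 39·LSB = -1.424 V; V_b = V_low + 40·LSB = -1.408 V.

[-1.42400 V, -1.40800 V)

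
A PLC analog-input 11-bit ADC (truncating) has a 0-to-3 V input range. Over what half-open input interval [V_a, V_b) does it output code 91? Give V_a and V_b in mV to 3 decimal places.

[133.301 mV, 134.766 mV)

LSB = 3/2^11 = 1.465 mV.
V_a = V_low + 91·LSB = 0.133301 V; V_b = V_low + 92·LSB = 0.134766 V.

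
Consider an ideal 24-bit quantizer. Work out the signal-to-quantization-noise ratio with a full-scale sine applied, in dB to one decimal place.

SNR ≈ 6.02·N + 1.76 dB = 6.02·24 + 1.76 = 146.24 dB.

146.2 dB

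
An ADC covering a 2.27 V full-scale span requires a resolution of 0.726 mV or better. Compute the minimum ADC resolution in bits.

Number of steps required ≥ 2.27 V / 0.726 mV = 3126.72.
Need 2^N ≥ 3126.72; 2^11 = 2048, 2^12 = 4096.
Minimum N = 12.

12 bits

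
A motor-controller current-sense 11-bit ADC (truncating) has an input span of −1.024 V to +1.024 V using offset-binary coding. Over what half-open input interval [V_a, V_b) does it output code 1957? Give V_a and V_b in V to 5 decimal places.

LSB = 2.048/2^11 = 1.000 mV.
V_a = V_low + 1957·LSB = 0.933 V; V_b = V_low + 1958·LSB = 0.934 V.

[0.93300 V, 0.93400 V)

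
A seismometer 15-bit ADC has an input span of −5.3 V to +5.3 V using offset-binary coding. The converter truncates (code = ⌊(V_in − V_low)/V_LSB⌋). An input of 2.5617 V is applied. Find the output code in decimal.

code 24303

Full-scale span = 10.6 V; LSB = 10.6/2^15 = 323.49 µV.
(V_in − V_low)/LSB = (2.5617 − (−5.3)) / 0.000323486 = 24303.036.
Floor → code 24303.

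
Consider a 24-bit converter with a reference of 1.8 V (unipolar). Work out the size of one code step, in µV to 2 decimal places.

0.11 µV

Full-scale span = 1.8 V.
LSB = 1.8 / 2^24 = 1.8 / 16777216 = 1.07288e-07 V = 0.11 µV.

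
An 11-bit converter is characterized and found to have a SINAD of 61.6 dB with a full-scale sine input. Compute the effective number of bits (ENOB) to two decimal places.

9.94 bits

ENOB = (SINAD − 1.76) / 6.02 = (61.6 − 1.76)/6.02 = 9.940.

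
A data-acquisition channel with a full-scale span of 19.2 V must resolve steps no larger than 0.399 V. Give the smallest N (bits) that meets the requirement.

6 bits

Number of steps required ≥ 19.2 V / 0.399 V = 48.12.
Need 2^N ≥ 48.12; 2^5 = 32, 2^6 = 64.
Minimum N = 6.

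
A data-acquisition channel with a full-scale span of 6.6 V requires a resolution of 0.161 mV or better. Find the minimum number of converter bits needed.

Number of steps required ≥ 6.6 V / 0.161 mV = 40993.79.
Need 2^N ≥ 40993.79; 2^15 = 32768, 2^16 = 65536.
Minimum N = 16.

16 bits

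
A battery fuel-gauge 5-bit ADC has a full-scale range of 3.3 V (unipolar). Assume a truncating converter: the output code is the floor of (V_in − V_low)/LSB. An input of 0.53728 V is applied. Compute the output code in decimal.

Full-scale span = 3.3 V; LSB = 3.3/2^5 = 103.125 mV.
Input sits at 5.210 steps above V_low.
Floor → code 5.

code 5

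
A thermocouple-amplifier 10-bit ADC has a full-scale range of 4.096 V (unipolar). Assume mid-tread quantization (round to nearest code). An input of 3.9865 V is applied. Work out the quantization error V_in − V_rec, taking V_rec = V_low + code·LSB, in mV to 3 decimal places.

LSB = 4.096/2^10 = 4.000 mV.
(V_in − V_low)/LSB = (3.9865 − 0)/0.004 = 996.6250 → code 997 (round).
Code 997 maps back to 0 + 997×0.004 V = 3.988 V.
Error = 3.9865 − 3.988 = -0.0015 V = -1.500 mV.

-1.500 mV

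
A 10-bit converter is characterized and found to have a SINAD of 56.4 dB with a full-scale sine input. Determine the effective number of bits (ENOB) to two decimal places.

ENOB = (SINAD − 1.76) / 6.02 = (56.4 − 1.76)/6.02 = 9.076.

9.08 bits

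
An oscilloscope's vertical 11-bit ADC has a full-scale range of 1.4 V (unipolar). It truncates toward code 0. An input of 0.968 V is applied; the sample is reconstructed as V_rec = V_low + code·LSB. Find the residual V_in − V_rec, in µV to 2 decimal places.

31.25 µV

Step size: 1.4 V ÷ 2^11 = 0.684 mV.
(0.968 − 0)/0.000683594 = 1416.0457; ⌊·⌋ gives code 1416.
Reconstructed: 0.96796875 V.
Difference: 3.125e-05 V → 31.25 µV.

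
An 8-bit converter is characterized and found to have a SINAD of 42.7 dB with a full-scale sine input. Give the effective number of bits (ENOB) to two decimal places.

ENOB = (SINAD − 1.76) / 6.02 = (42.7 − 1.76)/6.02 = 6.801.

6.80 bits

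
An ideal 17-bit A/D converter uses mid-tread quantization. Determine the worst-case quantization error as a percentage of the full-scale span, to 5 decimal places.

0.00038 %

Rounding → worst-case error = ½ LSB = V_FS/2^18, so 100/262144 = 0.00038147 % of full scale.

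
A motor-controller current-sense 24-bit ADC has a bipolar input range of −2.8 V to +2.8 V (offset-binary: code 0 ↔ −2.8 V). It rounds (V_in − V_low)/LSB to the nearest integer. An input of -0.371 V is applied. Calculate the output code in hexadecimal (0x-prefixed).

code 0x6F0A3D (decimal 7277117)

Full-scale span = 5.6 V; LSB = 5.6/2^24 = 0.33 µV.
(V_in − V_low)/LSB = (-0.371 − (−2.8)) / 3.33786e-07 = 7277117.440.
So the output code is 7277117.
In hexadecimal (0x-prefixed): 0x6F0A3D.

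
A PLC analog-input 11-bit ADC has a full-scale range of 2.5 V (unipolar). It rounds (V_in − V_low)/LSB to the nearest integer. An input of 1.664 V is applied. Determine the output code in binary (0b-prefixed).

With 2048 levels over 2.5 V, one step is 1.221 mV.
(V_in − V_low)/LSB = (1.664 − 0) / 0.0012207 = 1363.149.
round(1363.149) = 1363.
In binary (0b-prefixed): 0b10101010011.

code 0b10101010011 (decimal 1363)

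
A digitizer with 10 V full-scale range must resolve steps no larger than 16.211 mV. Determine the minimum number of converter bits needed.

10 bits

Number of steps required ≥ 10 V / 16.211 mV = 616.87.
Need 2^N ≥ 616.87; 2^9 = 512, 2^10 = 1024.
Minimum N = 10.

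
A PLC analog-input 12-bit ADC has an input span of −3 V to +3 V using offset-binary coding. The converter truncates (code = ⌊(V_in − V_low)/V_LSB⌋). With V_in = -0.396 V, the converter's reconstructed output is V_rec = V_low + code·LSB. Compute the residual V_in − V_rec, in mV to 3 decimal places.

0.973 mV

LSB = 6/2^12 = 1.465 mV.
(-0.396 − (−3))/0.00146484 = 1777.6640; ⌊·⌋ gives code 1777.
Code 1777 maps back to (−3) + 1777×0.00146484 V = -0.39697266 V.
Error = -0.396 − (−0.39697266) = 0.000972656 V = 0.973 mV.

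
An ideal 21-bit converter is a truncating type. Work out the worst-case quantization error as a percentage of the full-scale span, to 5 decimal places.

Truncating → worst-case error = 1 LSB = V_FS/2^21, so 100/2097152 = 4.76837e-05 % of full scale.

0.00005 %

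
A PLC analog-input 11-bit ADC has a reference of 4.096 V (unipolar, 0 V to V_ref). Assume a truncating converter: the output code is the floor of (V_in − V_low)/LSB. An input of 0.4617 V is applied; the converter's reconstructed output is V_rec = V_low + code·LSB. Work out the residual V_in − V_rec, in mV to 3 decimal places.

1.700 mV

Step size: 4.096 V ÷ 2^11 = 2.000 mV.
(0.4617 − 0)/0.002 = 230.8500; ⌊·⌋ gives code 230.
V_rec = 0 + 230·0.002 = 0.46 V.
V_in − V_rec = 0.0017 V = 1.700 mV.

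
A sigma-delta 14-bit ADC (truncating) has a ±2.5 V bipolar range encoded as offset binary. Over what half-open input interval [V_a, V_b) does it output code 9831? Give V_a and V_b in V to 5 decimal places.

[0.50018 V, 0.50049 V)

LSB = 5/2^14 = 305.18 µV.
V_a = V_low + 9831·LSB = 0.500183 V; V_b = V_low + 9832·LSB = 0.500488 V.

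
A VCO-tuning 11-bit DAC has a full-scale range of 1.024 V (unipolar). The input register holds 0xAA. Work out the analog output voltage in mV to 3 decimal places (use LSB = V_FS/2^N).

85.000 mV

LSB = 1.024 V / 2^11 = 0.500 mV.
Code 0xAA = 170 decimal.
V_out = 0 + 170 × 0.0005 V = 0.085 V.
= 85.000 mV.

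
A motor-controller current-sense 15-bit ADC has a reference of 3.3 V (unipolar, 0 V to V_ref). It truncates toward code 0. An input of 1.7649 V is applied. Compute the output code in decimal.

code 17524

LSB = 3.3 V / 32768 = 100.71 µV.
Input sits at 17524.922 steps above V_low.
⌊·⌋(17524.922) = 17524.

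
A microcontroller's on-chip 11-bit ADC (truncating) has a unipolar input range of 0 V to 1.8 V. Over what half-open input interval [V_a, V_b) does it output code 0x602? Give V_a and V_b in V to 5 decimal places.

[1.35176 V, 1.35264 V)

LSB = 1.8/2^11 = 0.879 mV.
Code 0x602 = 1538 decimal.
V_a = V_low + 1538·LSB = 1.35176 V; V_b = V_low + 1539·LSB = 1.35264 V.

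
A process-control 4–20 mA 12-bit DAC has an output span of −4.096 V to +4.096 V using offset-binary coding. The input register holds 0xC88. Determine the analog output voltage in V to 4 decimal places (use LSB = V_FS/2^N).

LSB = 8.192 V / 2^12 = 2.000 mV.
Code 0xC88 = 3208 decimal.
V_out = (−4.096) + 3208 × 0.002 V = 2.32 V.

2.3200 V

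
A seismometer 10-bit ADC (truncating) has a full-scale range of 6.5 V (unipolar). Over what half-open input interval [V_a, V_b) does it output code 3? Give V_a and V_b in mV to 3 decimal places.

LSB = 6.5/2^10 = 6.348 mV.
V_a = V_low + 3·LSB = 0.019043 V; V_b = V_low + 4·LSB = 0.0253906 V.

[19.043 mV, 25.391 mV)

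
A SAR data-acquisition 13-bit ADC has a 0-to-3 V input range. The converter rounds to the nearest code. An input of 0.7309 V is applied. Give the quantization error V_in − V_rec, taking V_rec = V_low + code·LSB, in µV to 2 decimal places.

-57.03 µV

LSB = 3/2^13 = 366.21 µV.
(V_in − V_low)/LSB = (0.7309 − 0)/0.000366211 = 1995.8443 → code 1996 (round).
V_rec = 0 + 1996·0.000366211 = 0.73095703 V.
Difference: -5.70313e-05 V → -57.03 µV.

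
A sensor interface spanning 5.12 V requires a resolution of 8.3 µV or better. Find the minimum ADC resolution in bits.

20 bits

Number of steps required ≥ 5.12 V / 8.3 µV = 616867.47.
Need 2^N ≥ 616867.47; 2^19 = 524288, 2^20 = 1048576.
Minimum N = 20.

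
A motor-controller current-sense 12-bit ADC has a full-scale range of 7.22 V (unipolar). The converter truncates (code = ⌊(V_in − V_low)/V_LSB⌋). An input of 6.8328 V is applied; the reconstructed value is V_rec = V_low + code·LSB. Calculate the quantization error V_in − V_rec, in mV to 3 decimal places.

0.593 mV

Step size: 7.22 V ÷ 2^12 = 1.763 mV.
(V_in − V_low)/LSB = (6.8328 − 0)/0.0017627 = 3876.3364 → code 3876 (floor).
Reconstructed: 6.832207 V.
Error = 6.8328 − 6.832207 = 0.000592969 V = 0.593 mV.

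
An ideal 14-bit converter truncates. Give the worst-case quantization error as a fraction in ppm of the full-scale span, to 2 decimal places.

61.04 ppm

Truncating → worst-case error = 1 LSB = V_FS/2^14, so 1e+06/16384 = 61.0352 ppm of full scale.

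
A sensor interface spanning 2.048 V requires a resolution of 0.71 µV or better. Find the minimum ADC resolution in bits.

22 bits

Number of steps required ≥ 2.048 V / 0.71 µV = 2884507.04.
Need 2^N ≥ 2884507.04; 2^21 = 2097152, 2^22 = 4194304.
Minimum N = 22.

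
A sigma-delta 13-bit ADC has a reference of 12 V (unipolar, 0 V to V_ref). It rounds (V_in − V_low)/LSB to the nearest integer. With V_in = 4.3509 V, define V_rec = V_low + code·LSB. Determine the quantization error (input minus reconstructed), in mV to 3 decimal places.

One LSB is 12 V / 8192 = 1.465 mV.
(4.3509 − 0)/0.00146484 = 2970.2144; round gives code 2970.
Reconstructed: 4.3505859 V.
Difference: 0.000314062 V → 0.314 mV.

0.314 mV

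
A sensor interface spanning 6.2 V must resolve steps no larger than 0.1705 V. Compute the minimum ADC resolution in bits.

6 bits

Number of steps required ≥ 6.2 V / 0.1705 V = 36.36.
Need 2^N ≥ 36.36; 2^5 = 32, 2^6 = 64.
Minimum N = 6.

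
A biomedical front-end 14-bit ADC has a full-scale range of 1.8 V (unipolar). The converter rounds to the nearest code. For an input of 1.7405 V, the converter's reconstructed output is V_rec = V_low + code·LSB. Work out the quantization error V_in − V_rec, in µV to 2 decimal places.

LSB = 1.8/2^14 = 109.86 µV.
(V_in − V_low)/LSB = (1.7405 − 0)/0.000109863 = 15842.4178 → code 15842 (round).
Reconstructed: 1.7404541 V.
Error = 1.7405 − 1.7404541 = 4.58984e-05 V = 45.90 µV.

45.90 µV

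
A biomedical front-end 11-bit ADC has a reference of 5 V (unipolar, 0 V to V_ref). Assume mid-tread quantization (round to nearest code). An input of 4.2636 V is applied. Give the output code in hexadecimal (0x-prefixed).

With 2048 levels over 5 V, one step is 2.441 mV.
Input sits at 1746.371 steps above V_low.
round(1746.371) = 1746.
In hexadecimal (0x-prefixed): 0x6D2.

code 0x6D2 (decimal 1746)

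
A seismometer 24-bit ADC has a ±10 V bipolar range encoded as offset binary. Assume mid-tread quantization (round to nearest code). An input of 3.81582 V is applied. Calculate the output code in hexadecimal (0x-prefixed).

LSB = 20 V / 16777216 = 1.19 µV.
Input sits at 11589549.818 steps above V_low.
round(11589549.818) = 11589550.
In hexadecimal (0x-prefixed): 0xB0D7AE.

code 0xB0D7AE (decimal 11589550)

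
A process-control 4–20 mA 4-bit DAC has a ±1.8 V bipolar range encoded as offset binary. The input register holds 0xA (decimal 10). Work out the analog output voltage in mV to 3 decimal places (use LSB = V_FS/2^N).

LSB = 3.6 V / 2^4 = 225.000 mV.
Code 0xA = 10 decimal.
V_out = (−1.8) + 10 × 0.225 V = 0.45 V.
= 450.000 mV.

450.000 mV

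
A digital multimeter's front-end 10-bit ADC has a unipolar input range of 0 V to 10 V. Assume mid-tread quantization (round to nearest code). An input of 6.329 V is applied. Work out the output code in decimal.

Full-scale span = 10 V; LSB = 10/2^10 = 9.766 mV.
(V_in − V_low)/LSB = (6.329 − 0) / 0.00976562 = 648.090.
round(648.090) = 648.

code 648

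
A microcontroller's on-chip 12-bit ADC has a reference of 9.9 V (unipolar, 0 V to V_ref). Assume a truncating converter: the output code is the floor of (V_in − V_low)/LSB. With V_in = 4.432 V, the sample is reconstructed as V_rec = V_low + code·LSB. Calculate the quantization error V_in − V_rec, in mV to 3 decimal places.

1.653 mV

LSB = 9.9/2^12 = 2.417 mV.
(4.432 − 0)/0.00241699 = 1833.6840; ⌊·⌋ gives code 1833.
V_rec = 0 + 1833·0.00241699 = 4.4303467 V.
V_in − V_rec = 0.00165332 V = 1.653 mV.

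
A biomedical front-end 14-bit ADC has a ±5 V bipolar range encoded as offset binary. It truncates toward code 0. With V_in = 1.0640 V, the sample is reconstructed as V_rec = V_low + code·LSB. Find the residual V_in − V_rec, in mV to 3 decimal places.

0.157 mV

LSB = 10/2^14 = 0.610 mV.
(V_in − V_low)/LSB = (1.0640 − (−5))/0.000610352 = 9935.2576 → code 9935 (floor).
Code 9935 maps back to (−5) + 9935×0.000610352 V = 1.0638428 V.
V_in − V_rec = 0.000157227 V = 0.157 mV.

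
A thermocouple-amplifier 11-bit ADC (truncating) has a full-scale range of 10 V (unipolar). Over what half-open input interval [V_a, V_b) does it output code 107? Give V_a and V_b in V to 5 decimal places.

LSB = 10/2^11 = 4.883 mV.
V_a = V_low + 107·LSB = 0.522461 V; V_b = V_low + 108·LSB = 0.527344 V.

[0.52246 V, 0.52734 V)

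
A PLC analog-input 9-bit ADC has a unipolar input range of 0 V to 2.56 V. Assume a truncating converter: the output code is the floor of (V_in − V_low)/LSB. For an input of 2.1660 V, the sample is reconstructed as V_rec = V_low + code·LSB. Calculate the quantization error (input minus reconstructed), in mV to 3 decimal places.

1.000 mV

One LSB is 2.56 V / 512 = 5.000 mV.
(V_in − V_low)/LSB = (2.1660 − 0)/0.005 = 433.2000 → code 433 (floor).
V_rec = 0 + 433·0.005 = 2.165 V.
V_in − V_rec = 0.001 V = 1.000 mV.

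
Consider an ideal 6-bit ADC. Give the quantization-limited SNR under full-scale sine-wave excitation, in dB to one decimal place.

SNR ≈ 6.02·N + 1.76 dB = 6.02·6 + 1.76 = 37.88 dB.

37.9 dB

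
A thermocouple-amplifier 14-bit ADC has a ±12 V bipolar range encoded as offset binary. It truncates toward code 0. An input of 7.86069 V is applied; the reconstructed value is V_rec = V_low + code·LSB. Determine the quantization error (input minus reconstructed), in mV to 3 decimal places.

Step size: 24 V ÷ 2^14 = 1.465 mV.
(7.86069 − (−12))/0.00146484 = 13558.2310; ⌊·⌋ gives code 13558.
Reconstructed: 7.8603516 V.
V_in − V_rec = 0.000338437 V = 0.338 mV.

0.338 mV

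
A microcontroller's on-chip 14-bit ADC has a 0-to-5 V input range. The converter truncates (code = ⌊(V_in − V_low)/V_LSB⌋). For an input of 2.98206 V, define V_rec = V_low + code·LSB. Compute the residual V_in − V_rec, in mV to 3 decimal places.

0.187 mV

One LSB is 5 V / 16384 = 305.18 µV.
(V_in − V_low)/LSB = (2.98206 − 0)/0.000305176 = 9771.6142 → code 9771 (floor).
V_rec = 0 + 9771·0.000305176 = 2.9818726 V.
Error = 2.98206 − 2.9818726 = 0.000187441 V = 0.187 mV.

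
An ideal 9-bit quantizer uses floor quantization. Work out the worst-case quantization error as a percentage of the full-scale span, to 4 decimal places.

Truncating → worst-case error = 1 LSB = V_FS/2^9, so 100/512 = 0.195312 % of full scale.

0.1953 %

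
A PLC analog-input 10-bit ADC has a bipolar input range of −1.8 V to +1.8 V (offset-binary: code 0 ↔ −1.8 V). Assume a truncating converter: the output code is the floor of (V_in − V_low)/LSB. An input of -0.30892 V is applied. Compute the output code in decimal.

code 424

LSB = 3.6 V / 1024 = 3.516 mV.
Input sits at 424.129 steps above V_low.
⌊·⌋(424.129) = 424.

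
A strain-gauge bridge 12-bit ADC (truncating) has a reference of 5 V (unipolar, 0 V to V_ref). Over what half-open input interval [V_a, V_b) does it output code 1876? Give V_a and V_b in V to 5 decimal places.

[2.29004 V, 2.29126 V)

LSB = 5/2^12 = 1.221 mV.
V_a = V_low + 1876·LSB = 2.29004 V; V_b = V_low + 1877·LSB = 2.29126 V.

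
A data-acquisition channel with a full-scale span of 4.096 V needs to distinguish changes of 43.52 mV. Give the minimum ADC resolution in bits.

Number of steps required ≥ 4.096 V / 43.52 mV = 94.12.
Need 2^N ≥ 94.12; 2^6 = 64, 2^7 = 128.
Minimum N = 7.

7 bits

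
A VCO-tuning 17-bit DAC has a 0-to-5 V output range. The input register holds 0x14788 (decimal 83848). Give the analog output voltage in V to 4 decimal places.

3.1985 V

LSB = 5 V / 2^17 = 38.15 µV.
Code 0x14788 = 83848 decimal.
V_out = 0 + 83848 × 3.8147e-05 V = 3.19855 V.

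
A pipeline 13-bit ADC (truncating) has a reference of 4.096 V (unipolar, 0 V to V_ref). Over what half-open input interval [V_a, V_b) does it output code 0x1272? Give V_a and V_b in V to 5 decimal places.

LSB = 4.096/2^13 = 0.500 mV.
Code 0x1272 = 4722 decimal.
V_a = V_low + 4722·LSB = 2.361 V; V_b = V_low + 4723·LSB = 2.3615 V.

[2.36100 V, 2.36150 V)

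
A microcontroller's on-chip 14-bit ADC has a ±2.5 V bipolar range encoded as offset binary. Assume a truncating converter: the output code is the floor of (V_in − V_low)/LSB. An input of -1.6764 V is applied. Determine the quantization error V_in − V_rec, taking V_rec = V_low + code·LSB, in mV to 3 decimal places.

One LSB is 5 V / 16384 = 305.18 µV.
(V_in − V_low)/LSB = (-1.6764 − (−2.5))/0.000305176 = 2698.7725 → code 2698 (floor).
V_rec = (−2.5) + 2698·0.000305176 = -1.6766357 V.
Error = -1.6764 − (−1.6766357) = 0.000235742 V = 0.236 mV.

0.236 mV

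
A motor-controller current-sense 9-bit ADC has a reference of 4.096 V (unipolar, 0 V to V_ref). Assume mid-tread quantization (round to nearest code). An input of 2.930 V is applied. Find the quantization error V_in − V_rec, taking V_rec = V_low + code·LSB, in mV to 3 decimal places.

2.000 mV

LSB = 4.096/2^9 = 8.000 mV.
Scaled input = 366.2500 LSBs, so code = 366.
V_rec = 0 + 366·0.008 = 2.928 V.
V_in − V_rec = 0.002 V = 2.000 mV.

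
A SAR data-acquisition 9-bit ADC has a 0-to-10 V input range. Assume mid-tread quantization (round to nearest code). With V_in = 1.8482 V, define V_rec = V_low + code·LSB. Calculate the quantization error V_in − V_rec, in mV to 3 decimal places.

LSB = 10/2^9 = 19.531 mV.
Scaled input = 94.6278 LSBs, so code = 95.
V_rec = 0 + 95·0.0195312 = 1.8554688 V.
Error = 1.8482 − 1.8554688 = -0.00726875 V = -7.269 mV.

-7.269 mV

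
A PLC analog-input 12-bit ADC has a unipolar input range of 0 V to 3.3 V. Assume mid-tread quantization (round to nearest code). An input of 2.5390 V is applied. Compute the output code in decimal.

LSB = 3.3 V / 4096 = 0.806 mV.
(V_in − V_low)/LSB = (2.5390 − 0) / 0.000805664 = 3151.438.
round(3151.438) = 3151.

code 3151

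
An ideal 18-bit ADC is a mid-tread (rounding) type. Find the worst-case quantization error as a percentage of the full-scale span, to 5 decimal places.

0.00019 %

Rounding → worst-case error = ½ LSB = V_FS/2^19, so 100/524288 = 0.000190735 % of full scale.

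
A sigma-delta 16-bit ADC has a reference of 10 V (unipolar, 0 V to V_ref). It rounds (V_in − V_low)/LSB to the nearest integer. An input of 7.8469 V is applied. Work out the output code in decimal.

code 51425

With 65536 levels over 10 V, one step is 152.59 µV.
(V_in − V_low)/LSB = (7.8469 − 0) / 0.000152588 = 51425.444.
round(51425.444) = 51425.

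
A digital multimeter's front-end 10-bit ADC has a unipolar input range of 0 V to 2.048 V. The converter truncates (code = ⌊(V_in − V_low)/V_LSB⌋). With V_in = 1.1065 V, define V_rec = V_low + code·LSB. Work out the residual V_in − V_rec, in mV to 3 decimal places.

Step size: 2.048 V ÷ 2^10 = 2.000 mV.
(V_in − V_low)/LSB = (1.1065 − 0)/0.002 = 553.2500 → code 553 (floor).
Code 553 maps back to 0 + 553×0.002 V = 1.106 V.
Difference: 0.0005 V → 0.500 mV.

0.500 mV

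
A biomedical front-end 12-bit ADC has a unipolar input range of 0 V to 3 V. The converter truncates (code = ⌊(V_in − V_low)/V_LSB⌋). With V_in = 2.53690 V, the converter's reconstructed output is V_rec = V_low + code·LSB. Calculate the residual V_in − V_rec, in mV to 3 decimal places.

LSB = 3/2^12 = 0.732 mV.
(2.53690 − 0)/0.000732422 = 3463.7141; ⌊·⌋ gives code 3463.
Code 3463 maps back to 0 + 3463×0.000732422 V = 2.536377 V.
V_in − V_rec = 0.000523047 V = 0.523 mV.

0.523 mV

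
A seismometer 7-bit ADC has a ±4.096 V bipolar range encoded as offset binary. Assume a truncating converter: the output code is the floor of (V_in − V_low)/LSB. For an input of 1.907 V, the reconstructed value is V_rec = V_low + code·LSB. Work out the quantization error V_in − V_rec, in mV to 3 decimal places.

51.000 mV

LSB = 8.192/2^7 = 64.000 mV.
Scaled input = 93.7969 LSBs, so code = 93.
Code 93 maps back to (−4.096) + 93×0.064 V = 1.856 V.
Error = 1.907 − 1.856 = 0.051 V = 51.000 mV.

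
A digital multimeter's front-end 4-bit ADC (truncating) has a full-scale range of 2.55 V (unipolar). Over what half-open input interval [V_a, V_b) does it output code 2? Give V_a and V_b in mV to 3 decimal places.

[318.750 mV, 478.125 mV)

LSB = 2.55/2^4 = 159.375 mV.
V_a = V_low + 2·LSB = 0.31875 V; V_b = V_low + 3·LSB = 0.478125 V.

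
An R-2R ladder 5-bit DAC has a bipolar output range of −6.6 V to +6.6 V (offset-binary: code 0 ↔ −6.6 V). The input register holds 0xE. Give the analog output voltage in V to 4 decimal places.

LSB = 13.2 V / 2^5 = 412.500 mV.
Code 0xE = 14 decimal.
V_out = (−6.6) + 14 × 0.4125 V = -0.825 V.

-0.8250 V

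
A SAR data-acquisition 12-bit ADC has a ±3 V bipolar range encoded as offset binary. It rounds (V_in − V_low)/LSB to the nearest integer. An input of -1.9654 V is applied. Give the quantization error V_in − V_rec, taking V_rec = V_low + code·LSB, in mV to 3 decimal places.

One LSB is 6 V / 4096 = 1.465 mV.
(-1.9654 − (−3))/0.00146484 = 706.2869; round gives code 706.
V_rec = (−3) + 706·0.00146484 = -1.9658203 V.
Error = -1.9654 − (−1.9658203) = 0.000420313 V = 0.420 mV.

0.420 mV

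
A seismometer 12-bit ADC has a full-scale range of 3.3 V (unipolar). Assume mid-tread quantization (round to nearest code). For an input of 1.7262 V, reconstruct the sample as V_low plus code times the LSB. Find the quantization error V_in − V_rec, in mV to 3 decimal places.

-0.338 mV

Step size: 3.3 V ÷ 2^12 = 0.806 mV.
(1.7262 − 0)/0.000805664 = 2142.5804; round gives code 2143.
Reconstructed: 1.7265381 V.
V_in − V_rec = -0.000338086 V = -0.338 mV.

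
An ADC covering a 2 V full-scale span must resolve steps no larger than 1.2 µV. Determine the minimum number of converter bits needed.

Number of steps required ≥ 2 V / 1.2 µV = 1666666.67.
Need 2^N ≥ 1666666.67; 2^20 = 1048576, 2^21 = 2097152.
Minimum N = 21.

21 bits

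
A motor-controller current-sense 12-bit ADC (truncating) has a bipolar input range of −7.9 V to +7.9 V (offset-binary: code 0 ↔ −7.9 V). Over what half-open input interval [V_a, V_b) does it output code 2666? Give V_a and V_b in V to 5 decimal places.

LSB = 15.8/2^12 = 3.857 mV.
V_a = V_low + 2666·LSB = 2.38389 V; V_b = V_low + 2667·LSB = 2.38774 V.

[2.38389 V, 2.38774 V)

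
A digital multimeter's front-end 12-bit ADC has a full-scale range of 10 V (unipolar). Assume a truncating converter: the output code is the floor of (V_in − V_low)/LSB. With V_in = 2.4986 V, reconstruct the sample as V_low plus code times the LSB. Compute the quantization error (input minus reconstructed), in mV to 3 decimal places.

1.041 mV

LSB = 10/2^12 = 2.441 mV.
(2.4986 − 0)/0.00244141 = 1023.4266; ⌊·⌋ gives code 1023.
Reconstructed: 2.4975586 V.
Error = 2.4986 − 2.4975586 = 0.00104141 V = 1.041 mV.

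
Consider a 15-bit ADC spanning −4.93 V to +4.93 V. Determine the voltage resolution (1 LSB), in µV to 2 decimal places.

Full-scale span = 9.86 V.
LSB = 9.86 / 2^15 = 9.86 / 32768 = 0.000300903 V = 300.90 µV.

300.90 µV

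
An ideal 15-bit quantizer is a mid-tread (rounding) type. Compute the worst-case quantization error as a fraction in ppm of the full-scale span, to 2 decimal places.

15.26 ppm

Rounding → worst-case error = ½ LSB = V_FS/2^16, so 1e+06/65536 = 15.2588 ppm of full scale.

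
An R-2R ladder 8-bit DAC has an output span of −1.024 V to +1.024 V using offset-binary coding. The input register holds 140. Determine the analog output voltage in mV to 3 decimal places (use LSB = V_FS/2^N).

LSB = 2.048 V / 2^8 = 8.000 mV.
V_out = (−1.024) + 140 × 0.008 V = 0.096 V.
= 96.000 mV.

96.000 mV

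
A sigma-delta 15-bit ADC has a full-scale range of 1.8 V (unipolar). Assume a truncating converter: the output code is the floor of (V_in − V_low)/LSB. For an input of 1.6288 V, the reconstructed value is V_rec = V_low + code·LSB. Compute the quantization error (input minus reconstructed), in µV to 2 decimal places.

21.92 µV

LSB = 1.8/2^15 = 54.93 µV.
(V_in − V_low)/LSB = (1.6288 − 0)/5.49316e-05 = 29651.3991 → code 29651 (floor).
Code 29651 maps back to 0 + 29651×5.49316e-05 V = 1.6287781 V.
V_in − V_rec = 2.19238e-05 V = 21.92 µV.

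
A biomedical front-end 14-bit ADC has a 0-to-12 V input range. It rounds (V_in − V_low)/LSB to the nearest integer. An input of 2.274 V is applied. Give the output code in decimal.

With 16384 levels over 12 V, one step is 0.732 mV.
(2.274 − 0) / 0.000732422 = 3104.768 LSBs.
So the output code is 3105.

code 3105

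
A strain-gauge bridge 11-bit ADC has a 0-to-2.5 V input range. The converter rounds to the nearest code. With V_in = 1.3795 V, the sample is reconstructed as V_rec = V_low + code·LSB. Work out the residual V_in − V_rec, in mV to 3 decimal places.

One LSB is 2.5 V / 2048 = 1.221 mV.
Scaled input = 1130.0864 LSBs, so code = 1130.
V_rec = 0 + 1130·0.0012207 = 1.3793945 V.
Difference: 0.000105469 V → 0.105 mV.

0.105 mV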